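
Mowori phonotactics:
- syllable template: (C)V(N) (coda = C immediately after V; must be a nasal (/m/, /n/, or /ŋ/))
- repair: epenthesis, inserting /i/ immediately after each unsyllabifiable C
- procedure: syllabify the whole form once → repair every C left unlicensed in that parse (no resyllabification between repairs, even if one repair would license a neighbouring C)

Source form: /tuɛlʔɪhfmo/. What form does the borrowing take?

tuɛliʔɪhifimo

The consonants /l/, /h/, /f/ cannot be parsed into a legal (C)V(N) syllable (only a nasal (/m/, /n/, or /ŋ/) is licensed in coda position; onsets are limited to one consonant).
Each unlicensed consonant becomes the onset of a new syllable: /l/ → /li/, /h/ → /hi/, /f/ → /fi/.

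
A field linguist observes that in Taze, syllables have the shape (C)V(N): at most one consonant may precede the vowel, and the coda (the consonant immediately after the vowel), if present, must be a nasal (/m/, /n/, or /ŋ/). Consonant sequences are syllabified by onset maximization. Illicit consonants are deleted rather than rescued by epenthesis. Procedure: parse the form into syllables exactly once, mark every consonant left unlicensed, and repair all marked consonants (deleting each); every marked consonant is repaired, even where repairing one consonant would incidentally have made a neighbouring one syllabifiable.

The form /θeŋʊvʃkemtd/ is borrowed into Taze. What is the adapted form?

The consonants /v/, /ʃ/, /t/, /d/ cannot be parsed into a legal (C)V(N) syllable (only a nasal (/m/, /n/, or /ŋ/) is licensed in coda position; onsets are limited to one consonant).
Each unlicensed consonant is deleted: /v/, /ʃ/, /t/, /d/.

θeŋʊkem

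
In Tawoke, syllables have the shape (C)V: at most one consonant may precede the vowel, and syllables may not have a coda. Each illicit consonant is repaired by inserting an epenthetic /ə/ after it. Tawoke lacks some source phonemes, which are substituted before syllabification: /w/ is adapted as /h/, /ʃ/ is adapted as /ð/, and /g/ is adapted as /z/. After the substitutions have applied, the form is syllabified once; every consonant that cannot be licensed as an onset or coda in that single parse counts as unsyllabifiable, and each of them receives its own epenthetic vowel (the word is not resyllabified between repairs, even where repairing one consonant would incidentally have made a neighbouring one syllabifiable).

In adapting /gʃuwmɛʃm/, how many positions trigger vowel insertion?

After substitution the input is /zðuhmɛðm/.
The unsyllabifiable consonants are /z/, /h/, /ð/, /m/; each receives one epenthetic vowel.

4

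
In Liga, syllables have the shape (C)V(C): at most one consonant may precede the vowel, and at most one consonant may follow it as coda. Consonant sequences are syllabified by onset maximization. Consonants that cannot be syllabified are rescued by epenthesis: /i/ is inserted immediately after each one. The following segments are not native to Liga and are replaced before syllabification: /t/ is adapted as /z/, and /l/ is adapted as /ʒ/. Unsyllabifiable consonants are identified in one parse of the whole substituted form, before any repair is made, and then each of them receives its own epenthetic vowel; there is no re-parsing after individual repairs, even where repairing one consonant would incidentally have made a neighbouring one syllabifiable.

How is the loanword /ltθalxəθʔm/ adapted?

Substitution: /l/ → /ʒ/, /t/ → /z/, giving /ʒzθaʒxəθʔm/.
The consonants /ʒ/, /z/, /ʔ/, /m/ cannot be parsed into a legal (C)V(C) syllable (at most one coda consonant is licensed; onsets are limited to one consonant).
Inserting the epenthetic vowel yields /ʒ/ → /ʒi/, /z/ → /zi/, /ʔ/ → /ʔi/, /m/ → /mi/.

ʒiziθaʒxəθʔimi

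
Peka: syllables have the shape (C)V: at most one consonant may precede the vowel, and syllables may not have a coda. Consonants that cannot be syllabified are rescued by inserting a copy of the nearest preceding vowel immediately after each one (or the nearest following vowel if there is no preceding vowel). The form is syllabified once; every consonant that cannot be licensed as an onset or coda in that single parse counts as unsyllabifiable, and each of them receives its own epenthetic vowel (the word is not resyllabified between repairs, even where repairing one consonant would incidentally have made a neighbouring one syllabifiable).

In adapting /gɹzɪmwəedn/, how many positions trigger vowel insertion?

5

The unsyllabifiable consonants are /g/, /ɹ/, /m/, /d/, /n/; each receives one epenthetic vowel.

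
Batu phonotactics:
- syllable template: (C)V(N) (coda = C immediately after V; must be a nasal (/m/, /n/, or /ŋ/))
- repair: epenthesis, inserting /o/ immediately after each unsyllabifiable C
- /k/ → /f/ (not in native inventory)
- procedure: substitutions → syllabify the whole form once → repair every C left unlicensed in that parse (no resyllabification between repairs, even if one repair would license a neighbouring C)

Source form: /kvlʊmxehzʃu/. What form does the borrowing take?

Substitution: /k/ → /f/, giving /fvlʊmxehzʃu/.
Syllabifying with onset maximization leaves /f/, /v/, /h/, /z/ stranded (only a nasal (/m/, /n/, or /ŋ/) is licensed in coda position; onsets are limited to one consonant).
Inserting the epenthetic vowel yields /f/ → /fo/, /v/ → /vo/, /h/ → /ho/, /z/ → /zo/.

fovolʊmxehozoʃu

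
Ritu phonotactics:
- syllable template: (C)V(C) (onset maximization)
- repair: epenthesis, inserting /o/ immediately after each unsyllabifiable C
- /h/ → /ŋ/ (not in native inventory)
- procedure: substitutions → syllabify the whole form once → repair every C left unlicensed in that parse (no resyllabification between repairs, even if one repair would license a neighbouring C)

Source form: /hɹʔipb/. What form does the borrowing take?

Substitution: /h/ → /ŋ/, giving /ŋɹʔipb/.
The consonants /ŋ/, /ɹ/, /b/ cannot be parsed into a legal (C)V(C) syllable (at most one coda consonant is licensed; onsets are limited to one consonant).
Epenthesis after each stranded consonant: /ŋ/ → /ŋo/, /ɹ/ → /ɹo/, /b/ → /bo/.

ŋoɹoʔipbo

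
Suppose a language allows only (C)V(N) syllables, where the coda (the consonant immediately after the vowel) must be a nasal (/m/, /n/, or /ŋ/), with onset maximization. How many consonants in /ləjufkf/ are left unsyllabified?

Syllabifying with onset maximization leaves /f/, /k/, /f/ stranded (only a nasal (/m/, /n/, or /ŋ/) is licensed in coda position; onsets are limited to one consonant).

3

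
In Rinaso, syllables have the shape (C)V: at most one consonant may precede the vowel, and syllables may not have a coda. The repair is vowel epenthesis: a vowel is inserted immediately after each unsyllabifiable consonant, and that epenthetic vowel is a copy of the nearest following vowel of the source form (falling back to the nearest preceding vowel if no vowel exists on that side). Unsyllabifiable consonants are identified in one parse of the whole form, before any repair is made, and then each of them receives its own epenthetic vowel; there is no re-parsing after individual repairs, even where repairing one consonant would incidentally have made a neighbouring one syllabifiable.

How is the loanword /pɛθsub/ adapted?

pɛθusubu

The consonants /θ/, /b/ cannot be parsed into a legal (C)V syllable (no codas are permitted; onsets are limited to one consonant).
Inserting the epenthetic vowel yields /θ/ → /θu/, /b/ → /bu/.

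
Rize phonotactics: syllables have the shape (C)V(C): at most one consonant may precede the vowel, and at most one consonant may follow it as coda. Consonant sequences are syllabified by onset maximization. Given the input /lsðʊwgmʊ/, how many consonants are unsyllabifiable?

3

Under (C)V(C), the unsyllabifiable consonants are /l/, /s/, /g/ (at most one coda consonant is licensed; onsets are limited to one consonant).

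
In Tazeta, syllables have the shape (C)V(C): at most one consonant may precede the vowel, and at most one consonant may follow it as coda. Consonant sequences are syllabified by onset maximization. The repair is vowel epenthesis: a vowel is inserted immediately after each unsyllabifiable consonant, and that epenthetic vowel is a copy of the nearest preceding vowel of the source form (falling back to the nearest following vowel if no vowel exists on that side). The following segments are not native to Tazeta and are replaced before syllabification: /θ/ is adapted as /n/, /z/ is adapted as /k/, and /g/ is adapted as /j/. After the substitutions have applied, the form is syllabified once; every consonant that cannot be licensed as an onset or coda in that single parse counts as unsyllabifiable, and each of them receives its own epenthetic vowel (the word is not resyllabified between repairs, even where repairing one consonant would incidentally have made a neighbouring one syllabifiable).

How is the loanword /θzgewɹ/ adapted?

Substitution: /θ/ → /n/, /z/ → /k/, /g/ → /j/, giving /nkjewɹ/.
Under (C)V(C), the unsyllabifiable consonants are /n/, /k/, /ɹ/ (at most one coda consonant is licensed; onsets are limited to one consonant).
Epenthesis after each stranded consonant: /n/ → /ne/, /k/ → /ke/, /ɹ/ → /ɹe/.

nekejewɹe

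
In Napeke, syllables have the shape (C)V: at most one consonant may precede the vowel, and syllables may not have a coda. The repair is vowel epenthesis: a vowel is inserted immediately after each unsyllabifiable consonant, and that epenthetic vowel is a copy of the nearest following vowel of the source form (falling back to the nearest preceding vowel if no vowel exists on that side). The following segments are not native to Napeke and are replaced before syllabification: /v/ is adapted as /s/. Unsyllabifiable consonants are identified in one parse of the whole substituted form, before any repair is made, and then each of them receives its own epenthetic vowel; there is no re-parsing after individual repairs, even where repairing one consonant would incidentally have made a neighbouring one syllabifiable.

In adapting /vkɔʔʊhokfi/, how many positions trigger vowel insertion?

2

After substitution the input is /skɔʔʊhokfi/.
The unsyllabifiable consonants are /s/, /k/; each receives one epenthetic vowel.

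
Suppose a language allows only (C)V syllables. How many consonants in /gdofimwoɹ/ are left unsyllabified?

3

The consonants /g/, /m/, /ɹ/ cannot be parsed into a legal (C)V syllable (no codas are permitted; onsets are limited to one consonant).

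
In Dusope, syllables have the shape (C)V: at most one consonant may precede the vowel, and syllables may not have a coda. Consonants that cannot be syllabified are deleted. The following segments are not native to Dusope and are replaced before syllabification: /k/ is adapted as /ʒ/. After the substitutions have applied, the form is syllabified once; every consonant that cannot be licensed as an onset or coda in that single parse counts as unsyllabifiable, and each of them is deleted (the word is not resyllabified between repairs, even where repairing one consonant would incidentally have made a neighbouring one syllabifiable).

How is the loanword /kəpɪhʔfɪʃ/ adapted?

ʒəpɪfɪ

Substitution: /k/ → /ʒ/, giving /ʒəpɪhʔfɪʃ/.
The consonants /h/, /ʔ/, /ʃ/ cannot be parsed into a legal (C)V syllable (no codas are permitted; onsets are limited to one consonant).
Each unlicensed consonant is deleted: /h/, /ʔ/, /ʃ/.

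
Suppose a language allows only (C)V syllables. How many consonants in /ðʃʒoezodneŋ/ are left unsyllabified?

The consonants /ð/, /ʃ/, /d/, /ŋ/ cannot be parsed into a legal (C)V syllable (no codas are permitted; onsets are limited to one consonant).

4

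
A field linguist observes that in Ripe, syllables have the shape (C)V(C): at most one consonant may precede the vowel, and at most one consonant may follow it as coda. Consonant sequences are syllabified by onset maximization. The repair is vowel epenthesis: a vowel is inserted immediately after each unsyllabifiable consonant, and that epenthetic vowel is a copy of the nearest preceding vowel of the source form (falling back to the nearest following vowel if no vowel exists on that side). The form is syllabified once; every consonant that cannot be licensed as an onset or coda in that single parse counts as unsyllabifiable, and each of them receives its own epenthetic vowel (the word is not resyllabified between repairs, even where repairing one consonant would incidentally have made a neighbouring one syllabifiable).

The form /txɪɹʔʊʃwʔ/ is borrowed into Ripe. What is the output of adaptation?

Syllabifying with onset maximization leaves /t/, /w/, /ʔ/ stranded (at most one coda consonant is licensed; onsets are limited to one consonant).
Inserting the epenthetic vowel yields /t/ → /tɪ/, /w/ → /wʊ/, /ʔ/ → /ʔʊ/.

tɪxɪɹʔʊʃwʊʔʊ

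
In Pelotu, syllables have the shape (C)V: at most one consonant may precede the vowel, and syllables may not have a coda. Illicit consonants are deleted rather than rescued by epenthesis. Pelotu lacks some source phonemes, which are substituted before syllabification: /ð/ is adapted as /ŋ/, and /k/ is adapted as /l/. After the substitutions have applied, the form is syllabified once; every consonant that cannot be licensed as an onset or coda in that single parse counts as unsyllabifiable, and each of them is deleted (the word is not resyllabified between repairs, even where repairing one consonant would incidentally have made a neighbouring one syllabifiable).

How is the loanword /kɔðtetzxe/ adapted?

lɔtexe

Substitution: /k/ → /l/, /ð/ → /ŋ/, giving /lɔŋtetzxe/.
Syllabifying with onset maximization leaves /ŋ/, /t/, /z/ stranded (no codas are permitted; onsets are limited to one consonant).
Each unlicensed consonant is deleted: /ŋ/, /t/, /z/.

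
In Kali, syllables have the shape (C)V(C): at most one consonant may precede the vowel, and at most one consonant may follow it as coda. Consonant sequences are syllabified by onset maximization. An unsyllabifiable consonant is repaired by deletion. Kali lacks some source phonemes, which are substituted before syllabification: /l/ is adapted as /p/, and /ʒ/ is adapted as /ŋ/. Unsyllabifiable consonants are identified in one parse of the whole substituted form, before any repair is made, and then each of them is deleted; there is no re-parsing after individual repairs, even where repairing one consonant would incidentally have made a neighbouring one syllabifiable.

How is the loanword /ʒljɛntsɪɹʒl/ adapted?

jɛnsɪɹ

Substitution: /ʒ/ → /ŋ/, /l/ → /p/, giving /ŋpjɛntsɪɹŋp/.
Under (C)V(C), the unsyllabifiable consonants are /ŋ/, /p/, /t/, /ŋ/, /p/ (at most one coda consonant is licensed; onsets are limited to one consonant).
Deleting the stranded consonants removes /ŋ/, /p/, /t/, /ŋ/, /p/.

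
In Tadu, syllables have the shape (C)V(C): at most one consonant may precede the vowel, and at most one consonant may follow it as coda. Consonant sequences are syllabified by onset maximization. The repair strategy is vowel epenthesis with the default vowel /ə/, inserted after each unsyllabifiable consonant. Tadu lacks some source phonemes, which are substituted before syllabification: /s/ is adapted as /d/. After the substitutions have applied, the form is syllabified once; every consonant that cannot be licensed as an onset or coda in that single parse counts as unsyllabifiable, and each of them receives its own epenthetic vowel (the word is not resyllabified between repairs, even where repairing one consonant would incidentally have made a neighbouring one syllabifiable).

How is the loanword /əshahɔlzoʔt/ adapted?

Substitution: /s/ → /d/, giving /ədhahɔlzoʔt/.
Syllabifying with onset maximization leaves /t/ stranded (at most one coda consonant is licensed; onsets are limited to one consonant).
Each unlicensed consonant becomes the onset of a new syllable: /t/ → /tə/.

ədhahɔlzoʔtə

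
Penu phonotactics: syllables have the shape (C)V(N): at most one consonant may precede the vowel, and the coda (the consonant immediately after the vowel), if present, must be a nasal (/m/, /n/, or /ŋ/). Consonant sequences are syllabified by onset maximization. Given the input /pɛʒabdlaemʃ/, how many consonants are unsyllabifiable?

3

Syllabifying with onset maximization leaves /b/, /d/, /ʃ/ stranded (only a nasal (/m/, /n/, or /ŋ/) is licensed in coda position; onsets are limited to one consonant).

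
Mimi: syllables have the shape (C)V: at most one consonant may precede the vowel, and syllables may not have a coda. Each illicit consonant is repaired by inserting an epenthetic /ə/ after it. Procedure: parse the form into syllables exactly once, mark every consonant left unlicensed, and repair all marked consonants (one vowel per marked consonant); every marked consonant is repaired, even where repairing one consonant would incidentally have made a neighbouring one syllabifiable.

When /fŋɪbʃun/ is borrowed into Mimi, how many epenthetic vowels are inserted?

3

The unsyllabifiable consonants are /f/, /b/, /n/; each receives one epenthetic vowel.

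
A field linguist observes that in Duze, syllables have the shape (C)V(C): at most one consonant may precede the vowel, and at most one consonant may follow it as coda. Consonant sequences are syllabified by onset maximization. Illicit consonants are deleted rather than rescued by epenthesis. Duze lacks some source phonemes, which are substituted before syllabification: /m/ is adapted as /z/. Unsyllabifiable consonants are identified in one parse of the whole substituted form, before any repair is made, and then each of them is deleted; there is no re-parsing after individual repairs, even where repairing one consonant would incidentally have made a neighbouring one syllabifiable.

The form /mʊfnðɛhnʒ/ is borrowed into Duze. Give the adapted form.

zʊfðɛh

Substitution: /m/ → /z/, giving /zʊfnðɛhnʒ/.
Under (C)V(C), the unsyllabifiable consonants are /n/, /n/, /ʒ/ (at most one coda consonant is licensed; onsets are limited to one consonant).
Each unlicensed consonant is deleted: /n/, /n/, /ʒ/.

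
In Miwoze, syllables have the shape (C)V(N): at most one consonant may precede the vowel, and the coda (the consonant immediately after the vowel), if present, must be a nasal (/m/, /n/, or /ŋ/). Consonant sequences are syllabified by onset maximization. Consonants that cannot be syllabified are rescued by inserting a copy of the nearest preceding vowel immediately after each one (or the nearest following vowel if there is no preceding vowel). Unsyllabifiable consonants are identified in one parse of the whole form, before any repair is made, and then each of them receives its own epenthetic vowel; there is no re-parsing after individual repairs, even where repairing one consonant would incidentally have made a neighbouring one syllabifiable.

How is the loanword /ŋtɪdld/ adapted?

Under (C)V(N), the unsyllabifiable consonants are /ŋ/, /d/, /l/, /d/ (only a nasal (/m/, /n/, or /ŋ/) is licensed in coda position; onsets are limited to one consonant).
Each unlicensed consonant becomes the onset of a new syllable: /ŋ/ → /ŋɪ/, /d/ → /dɪ/, /l/ → /lɪ/, /d/ → /dɪ/.

ŋɪtɪdɪlɪdɪ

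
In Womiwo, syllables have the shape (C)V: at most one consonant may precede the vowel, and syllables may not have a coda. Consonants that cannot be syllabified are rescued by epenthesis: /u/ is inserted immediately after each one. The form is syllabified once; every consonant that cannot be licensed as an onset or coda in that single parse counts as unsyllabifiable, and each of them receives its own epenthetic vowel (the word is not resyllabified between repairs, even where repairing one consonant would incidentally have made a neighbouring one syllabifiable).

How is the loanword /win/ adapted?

winu

Under (C)V, the unsyllabifiable consonants are /n/ (no codas are permitted; onsets are limited to one consonant).
Inserting the epenthetic vowel yields /n/ → /nu/.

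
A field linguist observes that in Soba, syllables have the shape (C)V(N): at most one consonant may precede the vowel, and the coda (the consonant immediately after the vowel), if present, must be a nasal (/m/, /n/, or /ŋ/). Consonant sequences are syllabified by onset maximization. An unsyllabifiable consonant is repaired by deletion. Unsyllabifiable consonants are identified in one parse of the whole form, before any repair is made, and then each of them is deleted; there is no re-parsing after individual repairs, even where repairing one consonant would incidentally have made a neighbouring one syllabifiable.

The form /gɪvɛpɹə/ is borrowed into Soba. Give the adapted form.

Syllabifying with onset maximization leaves /p/ stranded (only a nasal (/m/, /n/, or /ŋ/) is licensed in coda position; onsets are limited to one consonant).
Deleting the stranded consonants removes /p/.

gɪvɛɹə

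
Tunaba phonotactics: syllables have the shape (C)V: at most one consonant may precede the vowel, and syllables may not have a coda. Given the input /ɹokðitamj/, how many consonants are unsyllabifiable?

3

The consonants /k/, /m/, /j/ cannot be parsed into a legal (C)V syllable (no codas are permitted; onsets are limited to one consonant).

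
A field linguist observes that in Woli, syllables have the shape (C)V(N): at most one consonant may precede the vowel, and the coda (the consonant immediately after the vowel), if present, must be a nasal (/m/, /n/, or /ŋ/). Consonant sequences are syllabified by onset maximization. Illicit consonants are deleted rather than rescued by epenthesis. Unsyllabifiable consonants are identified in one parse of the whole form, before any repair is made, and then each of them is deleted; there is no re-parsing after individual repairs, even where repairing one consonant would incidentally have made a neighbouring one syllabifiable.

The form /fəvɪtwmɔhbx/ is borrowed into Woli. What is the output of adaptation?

fəvɪmɔ

The consonants /t/, /w/, /h/, /b/, /x/ cannot be parsed into a legal (C)V(N) syllable (only a nasal (/m/, /n/, or /ŋ/) is licensed in coda position; onsets are limited to one consonant).
Deletion applies to /t/, /w/, /h/, /b/, /x/.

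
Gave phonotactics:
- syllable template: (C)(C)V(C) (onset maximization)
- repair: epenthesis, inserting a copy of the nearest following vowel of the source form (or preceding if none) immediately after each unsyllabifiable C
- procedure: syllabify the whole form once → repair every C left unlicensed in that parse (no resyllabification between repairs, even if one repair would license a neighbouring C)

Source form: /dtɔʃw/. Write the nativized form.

dtɔʃwɔ

Under (C)(C)V(C), the unsyllabifiable consonants are /w/ (at most one coda consonant is licensed; onsets may contain at most 2 consonants).
Inserting the epenthetic vowel yields /w/ → /wɔ/.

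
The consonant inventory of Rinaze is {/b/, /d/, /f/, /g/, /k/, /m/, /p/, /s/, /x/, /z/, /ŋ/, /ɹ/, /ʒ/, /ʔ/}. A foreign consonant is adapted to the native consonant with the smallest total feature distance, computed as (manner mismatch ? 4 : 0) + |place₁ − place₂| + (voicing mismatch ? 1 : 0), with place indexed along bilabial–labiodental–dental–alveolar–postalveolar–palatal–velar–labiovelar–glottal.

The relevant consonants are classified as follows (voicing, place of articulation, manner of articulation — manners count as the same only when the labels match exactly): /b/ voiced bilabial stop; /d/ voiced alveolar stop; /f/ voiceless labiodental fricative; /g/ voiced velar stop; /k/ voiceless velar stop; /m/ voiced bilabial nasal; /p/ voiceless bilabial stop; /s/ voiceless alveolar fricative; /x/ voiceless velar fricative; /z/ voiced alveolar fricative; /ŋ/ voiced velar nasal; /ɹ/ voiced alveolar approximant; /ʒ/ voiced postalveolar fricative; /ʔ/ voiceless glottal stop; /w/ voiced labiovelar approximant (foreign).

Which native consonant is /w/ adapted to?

/ɹ/ is closest: same manner (approximant), place distance 4 (labiovelar→alveolar), same voicing; total 4. Next closest is /g/ at distance 5.

ɹ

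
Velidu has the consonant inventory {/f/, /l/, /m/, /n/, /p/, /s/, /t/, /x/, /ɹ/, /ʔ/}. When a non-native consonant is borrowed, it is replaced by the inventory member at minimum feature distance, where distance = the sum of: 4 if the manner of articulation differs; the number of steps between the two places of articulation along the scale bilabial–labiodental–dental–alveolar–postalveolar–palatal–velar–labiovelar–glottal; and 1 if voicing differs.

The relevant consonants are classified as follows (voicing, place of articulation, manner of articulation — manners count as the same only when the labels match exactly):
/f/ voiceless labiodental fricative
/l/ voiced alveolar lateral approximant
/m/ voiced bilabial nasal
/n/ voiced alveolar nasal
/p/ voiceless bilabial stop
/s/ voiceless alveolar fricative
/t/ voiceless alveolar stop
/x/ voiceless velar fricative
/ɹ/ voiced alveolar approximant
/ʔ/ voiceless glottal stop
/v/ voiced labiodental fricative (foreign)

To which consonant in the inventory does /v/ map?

/f/ is closest: same manner (fricative), place distance 0 (labiodental→labiodental), voicing differs (+1); total 1. Next closest is /s/ at distance 3.

f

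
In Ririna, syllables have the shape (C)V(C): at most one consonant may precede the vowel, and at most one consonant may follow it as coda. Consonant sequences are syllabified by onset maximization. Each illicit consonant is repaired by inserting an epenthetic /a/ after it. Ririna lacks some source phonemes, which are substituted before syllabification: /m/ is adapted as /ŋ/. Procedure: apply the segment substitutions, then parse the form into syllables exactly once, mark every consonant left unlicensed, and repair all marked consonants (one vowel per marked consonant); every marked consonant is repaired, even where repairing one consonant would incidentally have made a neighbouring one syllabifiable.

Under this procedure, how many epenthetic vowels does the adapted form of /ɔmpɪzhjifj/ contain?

2

After substitution the input is /ɔŋpɪzhjifj/.
The unsyllabifiable consonants are /h/, /j/; each receives one epenthetic vowel.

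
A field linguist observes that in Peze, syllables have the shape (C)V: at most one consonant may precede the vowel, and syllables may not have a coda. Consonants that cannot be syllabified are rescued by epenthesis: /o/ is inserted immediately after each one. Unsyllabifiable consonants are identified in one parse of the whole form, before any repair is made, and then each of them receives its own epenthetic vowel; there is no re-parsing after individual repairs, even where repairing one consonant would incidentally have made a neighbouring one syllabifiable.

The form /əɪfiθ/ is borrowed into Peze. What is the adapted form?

The consonants /θ/ cannot be parsed into a legal (C)V syllable (no codas are permitted; onsets are limited to one consonant).
Inserting the epenthetic vowel yields /θ/ → /θo/.

əɪfiθo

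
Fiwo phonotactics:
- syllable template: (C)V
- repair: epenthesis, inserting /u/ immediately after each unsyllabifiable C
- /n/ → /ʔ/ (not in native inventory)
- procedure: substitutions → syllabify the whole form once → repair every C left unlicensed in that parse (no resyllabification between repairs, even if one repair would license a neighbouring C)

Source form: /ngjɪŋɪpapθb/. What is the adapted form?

ʔugujɪŋɪpapuθubu

Substitution: /n/ → /ʔ/, giving /ʔgjɪŋɪpapθb/.
Under (C)V, the unsyllabifiable consonants are /ʔ/, /g/, /p/, /θ/, /b/ (no codas are permitted; onsets are limited to one consonant).
Epenthesis after each stranded consonant: /ʔ/ → /ʔu/, /g/ → /gu/, /p/ → /pu/, /θ/ → /θu/, /b/ → /bu/.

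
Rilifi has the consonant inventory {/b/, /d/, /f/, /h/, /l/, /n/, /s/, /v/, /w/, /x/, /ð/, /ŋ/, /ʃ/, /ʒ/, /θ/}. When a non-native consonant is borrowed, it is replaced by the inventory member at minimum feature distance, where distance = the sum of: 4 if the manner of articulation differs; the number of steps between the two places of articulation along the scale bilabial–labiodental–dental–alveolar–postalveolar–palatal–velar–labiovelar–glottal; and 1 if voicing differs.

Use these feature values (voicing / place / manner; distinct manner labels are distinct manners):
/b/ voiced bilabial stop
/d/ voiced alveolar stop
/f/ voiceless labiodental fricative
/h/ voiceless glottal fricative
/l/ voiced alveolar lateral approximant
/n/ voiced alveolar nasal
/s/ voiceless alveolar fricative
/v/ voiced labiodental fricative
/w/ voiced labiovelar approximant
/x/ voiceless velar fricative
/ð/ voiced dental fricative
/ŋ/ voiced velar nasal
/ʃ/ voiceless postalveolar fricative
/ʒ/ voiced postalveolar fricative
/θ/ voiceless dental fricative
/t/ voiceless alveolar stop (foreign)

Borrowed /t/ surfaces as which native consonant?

d

/d/ is closest: same manner (stop), place distance 0 (alveolar→alveolar), voicing differs (+1); total 1. Next closest is /b/ at distance 4.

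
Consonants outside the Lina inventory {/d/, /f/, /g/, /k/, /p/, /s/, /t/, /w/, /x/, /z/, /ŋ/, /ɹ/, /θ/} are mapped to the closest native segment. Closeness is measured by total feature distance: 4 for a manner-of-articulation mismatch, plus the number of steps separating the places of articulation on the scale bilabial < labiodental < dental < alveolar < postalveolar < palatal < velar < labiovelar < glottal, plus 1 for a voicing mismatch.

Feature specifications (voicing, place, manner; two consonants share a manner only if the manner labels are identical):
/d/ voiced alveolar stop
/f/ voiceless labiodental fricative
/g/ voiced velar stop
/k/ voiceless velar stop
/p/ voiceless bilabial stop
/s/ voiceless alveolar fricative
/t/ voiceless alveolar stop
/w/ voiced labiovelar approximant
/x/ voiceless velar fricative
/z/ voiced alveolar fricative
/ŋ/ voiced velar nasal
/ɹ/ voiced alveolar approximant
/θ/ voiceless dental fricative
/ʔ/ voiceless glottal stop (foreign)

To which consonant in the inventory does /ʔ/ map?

/k/ is closest: same manner (stop), place distance 2 (glottal→velar), same voicing; total 2. Next closest is /g/ at distance 3.

k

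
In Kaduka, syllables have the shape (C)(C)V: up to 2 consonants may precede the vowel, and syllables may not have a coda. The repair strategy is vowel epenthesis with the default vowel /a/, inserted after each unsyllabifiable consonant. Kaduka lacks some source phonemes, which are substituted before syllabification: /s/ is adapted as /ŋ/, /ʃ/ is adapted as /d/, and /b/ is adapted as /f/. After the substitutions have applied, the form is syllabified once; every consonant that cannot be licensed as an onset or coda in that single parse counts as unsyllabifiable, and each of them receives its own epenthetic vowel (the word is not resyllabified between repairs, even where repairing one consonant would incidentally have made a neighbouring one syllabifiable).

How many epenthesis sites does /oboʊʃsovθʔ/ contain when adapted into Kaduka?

After substitution the input is /ofoʊdŋovθʔ/.
The unsyllabifiable consonants are /v/, /θ/, /ʔ/; each receives one epenthetic vowel.

3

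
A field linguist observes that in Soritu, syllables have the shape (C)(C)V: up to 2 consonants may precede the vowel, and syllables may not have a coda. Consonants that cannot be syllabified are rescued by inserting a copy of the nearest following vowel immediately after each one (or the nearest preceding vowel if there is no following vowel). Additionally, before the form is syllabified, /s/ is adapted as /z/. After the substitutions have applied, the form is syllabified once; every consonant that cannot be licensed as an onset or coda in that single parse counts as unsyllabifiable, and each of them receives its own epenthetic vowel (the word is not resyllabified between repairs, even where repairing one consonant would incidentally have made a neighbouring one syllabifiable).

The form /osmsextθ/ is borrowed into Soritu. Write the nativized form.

Substitution: /s/ → /z/, giving /ozmzextθ/.
Syllabifying with onset maximization leaves /z/, /x/, /t/, /θ/ stranded (no codas are permitted; onsets may contain at most 2 consonants).
Inserting the epenthetic vowel yields /z/ → /ze/, /x/ → /xe/, /t/ → /te/, /θ/ → /θe/.

ozemzexeteθe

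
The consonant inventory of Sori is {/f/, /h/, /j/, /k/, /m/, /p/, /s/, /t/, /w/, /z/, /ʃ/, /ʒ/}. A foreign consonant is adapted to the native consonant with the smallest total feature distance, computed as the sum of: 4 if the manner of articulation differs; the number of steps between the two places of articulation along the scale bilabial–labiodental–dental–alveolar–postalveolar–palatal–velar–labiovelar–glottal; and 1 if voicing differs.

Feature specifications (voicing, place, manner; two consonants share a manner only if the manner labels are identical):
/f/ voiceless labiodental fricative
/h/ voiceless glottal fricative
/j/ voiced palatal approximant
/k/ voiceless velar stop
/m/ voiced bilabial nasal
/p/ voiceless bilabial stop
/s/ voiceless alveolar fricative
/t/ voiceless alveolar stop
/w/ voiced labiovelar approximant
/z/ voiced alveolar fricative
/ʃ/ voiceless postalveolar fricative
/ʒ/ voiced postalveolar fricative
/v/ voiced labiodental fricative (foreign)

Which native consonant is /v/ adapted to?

/f/ is closest: same manner (fricative), place distance 0 (labiodental→labiodental), voicing differs (+1); total 1. Next closest is /z/ at distance 2.

f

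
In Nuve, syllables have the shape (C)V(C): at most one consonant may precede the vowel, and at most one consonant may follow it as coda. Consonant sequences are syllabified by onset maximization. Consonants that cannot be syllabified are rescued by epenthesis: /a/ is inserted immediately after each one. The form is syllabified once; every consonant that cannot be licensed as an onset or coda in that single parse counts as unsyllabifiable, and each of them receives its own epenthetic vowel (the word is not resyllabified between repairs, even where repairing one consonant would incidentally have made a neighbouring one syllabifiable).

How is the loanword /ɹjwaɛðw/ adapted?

ɹajawaɛðwa

Syllabifying with onset maximization leaves /ɹ/, /j/, /w/ stranded (at most one coda consonant is licensed; onsets are limited to one consonant).
Inserting the epenthetic vowel yields /ɹ/ → /ɹa/, /j/ → /ja/, /w/ → /wa/.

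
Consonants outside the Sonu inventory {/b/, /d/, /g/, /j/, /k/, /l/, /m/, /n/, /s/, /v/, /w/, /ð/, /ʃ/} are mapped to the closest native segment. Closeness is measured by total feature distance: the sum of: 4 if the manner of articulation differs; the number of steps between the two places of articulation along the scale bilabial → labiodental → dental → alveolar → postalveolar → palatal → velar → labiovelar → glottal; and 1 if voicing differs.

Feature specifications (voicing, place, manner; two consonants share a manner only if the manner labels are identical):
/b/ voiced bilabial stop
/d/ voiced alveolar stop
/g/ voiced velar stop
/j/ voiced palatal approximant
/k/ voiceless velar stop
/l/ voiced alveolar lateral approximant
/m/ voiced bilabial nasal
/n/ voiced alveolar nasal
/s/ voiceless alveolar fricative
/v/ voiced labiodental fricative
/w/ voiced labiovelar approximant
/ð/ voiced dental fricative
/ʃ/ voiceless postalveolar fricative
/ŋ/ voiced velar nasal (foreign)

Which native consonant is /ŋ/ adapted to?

n

/n/ is closest: same manner (nasal), place distance 3 (velar→alveolar), same voicing; total 3. Next closest is /g/ at distance 4.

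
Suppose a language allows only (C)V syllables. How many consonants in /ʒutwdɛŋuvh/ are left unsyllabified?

4

The consonants /t/, /w/, /v/, /h/ cannot be parsed into a legal (C)V syllable (no codas are permitted; onsets are limited to one consonant).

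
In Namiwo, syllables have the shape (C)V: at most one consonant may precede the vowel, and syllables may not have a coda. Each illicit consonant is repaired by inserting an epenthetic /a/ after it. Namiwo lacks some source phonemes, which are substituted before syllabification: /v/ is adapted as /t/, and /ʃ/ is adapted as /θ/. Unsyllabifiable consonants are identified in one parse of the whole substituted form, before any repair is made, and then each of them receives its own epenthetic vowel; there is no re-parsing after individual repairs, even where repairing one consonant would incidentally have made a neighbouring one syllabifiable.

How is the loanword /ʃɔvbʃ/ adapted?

θɔtabaθa

Substitution: /ʃ/ → /θ/, /v/ → /t/, giving /θɔtbθ/.
Syllabifying with onset maximization leaves /t/, /b/, /θ/ stranded (no codas are permitted; onsets are limited to one consonant).
Each unlicensed consonant becomes the onset of a new syllable: /t/ → /ta/, /b/ → /ba/, /θ/ → /θa/.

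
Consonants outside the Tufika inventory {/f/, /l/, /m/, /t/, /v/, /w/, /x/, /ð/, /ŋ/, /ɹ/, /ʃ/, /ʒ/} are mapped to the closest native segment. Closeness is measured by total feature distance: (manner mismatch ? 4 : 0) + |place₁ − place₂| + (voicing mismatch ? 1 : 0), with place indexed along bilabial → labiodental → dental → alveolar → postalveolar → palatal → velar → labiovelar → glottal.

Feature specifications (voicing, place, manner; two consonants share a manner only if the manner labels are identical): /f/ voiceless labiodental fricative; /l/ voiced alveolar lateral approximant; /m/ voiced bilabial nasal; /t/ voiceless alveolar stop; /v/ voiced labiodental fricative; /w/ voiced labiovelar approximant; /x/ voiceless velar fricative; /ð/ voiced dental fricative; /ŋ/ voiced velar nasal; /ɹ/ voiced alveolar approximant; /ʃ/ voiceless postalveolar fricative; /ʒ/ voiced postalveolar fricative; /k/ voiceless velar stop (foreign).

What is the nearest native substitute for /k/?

/t/ is closest: same manner (stop), place distance 3 (velar→alveolar), same voicing; total 3. Next closest is /x/ at distance 4.

t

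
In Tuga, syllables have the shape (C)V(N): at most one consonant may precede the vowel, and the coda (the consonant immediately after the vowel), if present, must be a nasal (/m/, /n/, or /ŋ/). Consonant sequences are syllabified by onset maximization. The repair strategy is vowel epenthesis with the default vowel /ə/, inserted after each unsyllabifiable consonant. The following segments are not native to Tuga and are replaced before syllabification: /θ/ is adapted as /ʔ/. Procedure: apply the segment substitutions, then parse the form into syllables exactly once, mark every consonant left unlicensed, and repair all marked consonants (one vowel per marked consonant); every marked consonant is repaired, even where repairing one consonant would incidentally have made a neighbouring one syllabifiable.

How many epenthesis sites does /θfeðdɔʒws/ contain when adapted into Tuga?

After substitution the input is /ʔfeðdɔʒws/.
The unsyllabifiable consonants are /ʔ/, /ð/, /ʒ/, /w/, /s/; each receives one epenthetic vowel.

5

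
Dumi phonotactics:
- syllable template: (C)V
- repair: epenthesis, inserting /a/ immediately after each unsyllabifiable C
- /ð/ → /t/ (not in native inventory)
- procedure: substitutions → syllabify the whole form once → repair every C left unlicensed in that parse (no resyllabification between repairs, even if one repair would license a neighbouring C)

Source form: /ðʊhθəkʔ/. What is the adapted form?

Substitution: /ð/ → /t/, giving /tʊhθəkʔ/.
Syllabifying with onset maximization leaves /h/, /k/, /ʔ/ stranded (no codas are permitted; onsets are limited to one consonant).
Each unlicensed consonant becomes the onset of a new syllable: /h/ → /ha/, /k/ → /ka/, /ʔ/ → /ʔa/.

tʊhaθəkaʔa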